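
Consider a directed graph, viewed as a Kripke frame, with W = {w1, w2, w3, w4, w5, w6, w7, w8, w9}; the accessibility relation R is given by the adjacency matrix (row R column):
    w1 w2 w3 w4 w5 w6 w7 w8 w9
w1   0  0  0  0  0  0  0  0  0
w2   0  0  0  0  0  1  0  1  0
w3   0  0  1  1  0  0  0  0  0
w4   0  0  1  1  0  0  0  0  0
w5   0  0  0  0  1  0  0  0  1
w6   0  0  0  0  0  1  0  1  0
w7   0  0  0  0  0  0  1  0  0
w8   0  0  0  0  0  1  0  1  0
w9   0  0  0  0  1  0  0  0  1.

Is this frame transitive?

Transitive: yes — every two-step R-path is closed by a direct edge.

Yes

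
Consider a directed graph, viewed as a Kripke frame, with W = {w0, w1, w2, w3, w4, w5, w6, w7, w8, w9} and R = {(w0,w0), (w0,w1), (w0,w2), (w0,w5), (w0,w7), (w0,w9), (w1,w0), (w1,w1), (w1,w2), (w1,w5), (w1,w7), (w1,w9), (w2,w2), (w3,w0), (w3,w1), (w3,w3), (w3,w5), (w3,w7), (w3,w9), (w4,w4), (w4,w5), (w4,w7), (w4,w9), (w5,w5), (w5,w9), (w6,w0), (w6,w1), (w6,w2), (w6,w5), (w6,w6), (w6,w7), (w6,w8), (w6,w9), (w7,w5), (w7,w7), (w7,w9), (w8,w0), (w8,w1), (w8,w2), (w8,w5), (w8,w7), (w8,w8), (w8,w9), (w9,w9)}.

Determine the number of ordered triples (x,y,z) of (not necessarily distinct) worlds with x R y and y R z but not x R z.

2

Enumerating: (w3,w0,w2), (w3,w1,w2).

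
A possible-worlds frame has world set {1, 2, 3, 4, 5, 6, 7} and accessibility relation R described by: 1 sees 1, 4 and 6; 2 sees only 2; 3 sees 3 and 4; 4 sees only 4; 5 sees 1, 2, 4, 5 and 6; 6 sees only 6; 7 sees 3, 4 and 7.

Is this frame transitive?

Yes

Transitive: yes — every two-step R-path is closed by a direct edge.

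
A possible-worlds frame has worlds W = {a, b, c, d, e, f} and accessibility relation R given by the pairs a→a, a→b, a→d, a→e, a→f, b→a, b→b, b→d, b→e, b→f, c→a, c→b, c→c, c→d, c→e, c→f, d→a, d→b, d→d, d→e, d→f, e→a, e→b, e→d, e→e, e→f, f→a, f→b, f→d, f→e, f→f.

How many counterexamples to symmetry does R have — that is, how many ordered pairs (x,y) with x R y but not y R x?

Enumerating: (c,a), (c,b), (c,d), (c,e), (c,f).

5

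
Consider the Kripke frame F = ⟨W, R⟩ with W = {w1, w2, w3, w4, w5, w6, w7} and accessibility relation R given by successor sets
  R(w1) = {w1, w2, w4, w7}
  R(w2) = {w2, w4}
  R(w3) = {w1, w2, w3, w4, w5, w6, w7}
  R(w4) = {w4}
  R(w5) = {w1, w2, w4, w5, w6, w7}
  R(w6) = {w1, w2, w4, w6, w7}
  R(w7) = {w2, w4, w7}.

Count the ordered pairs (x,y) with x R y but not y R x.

21

Enumerating: (w1,w2), (w1,w4), (w1,w7), (w2,w4), (w3,w1), (w3,w2), (w3,w4), (w3,w5), (w3,w6), (w3,w7), (w5,w1), (w5,w2), … and 9 more.
Total: 21.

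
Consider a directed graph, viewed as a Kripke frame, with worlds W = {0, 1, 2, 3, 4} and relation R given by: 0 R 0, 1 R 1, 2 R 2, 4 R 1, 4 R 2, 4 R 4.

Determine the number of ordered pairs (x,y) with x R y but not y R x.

Enumerating: (4,1), (4,2).

2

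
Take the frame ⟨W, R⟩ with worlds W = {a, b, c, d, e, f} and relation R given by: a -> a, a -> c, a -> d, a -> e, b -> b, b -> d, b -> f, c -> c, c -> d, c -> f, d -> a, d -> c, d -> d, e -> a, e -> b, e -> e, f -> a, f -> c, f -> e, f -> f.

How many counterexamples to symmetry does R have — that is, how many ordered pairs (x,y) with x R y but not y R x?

6

Enumerating: (a,c), (b,d), (b,f), (e,b), (f,a), (f,e).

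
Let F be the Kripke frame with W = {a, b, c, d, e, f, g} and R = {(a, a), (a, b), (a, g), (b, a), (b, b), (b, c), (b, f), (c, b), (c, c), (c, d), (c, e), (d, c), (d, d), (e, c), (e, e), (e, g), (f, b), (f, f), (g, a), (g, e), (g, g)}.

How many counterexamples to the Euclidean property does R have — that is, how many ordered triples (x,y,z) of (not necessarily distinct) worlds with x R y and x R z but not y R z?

Enumerating: (a,b,g), (a,g,b), (b,a,c), (b,a,f), (b,c,a), (b,c,f), (b,f,a), (b,f,c), (c,b,d), (c,b,e), (c,d,b), (c,d,e), (c,e,b), (c,e,d), (e,c,g), (e,g,c), (g,a,e), (g,e,a).

18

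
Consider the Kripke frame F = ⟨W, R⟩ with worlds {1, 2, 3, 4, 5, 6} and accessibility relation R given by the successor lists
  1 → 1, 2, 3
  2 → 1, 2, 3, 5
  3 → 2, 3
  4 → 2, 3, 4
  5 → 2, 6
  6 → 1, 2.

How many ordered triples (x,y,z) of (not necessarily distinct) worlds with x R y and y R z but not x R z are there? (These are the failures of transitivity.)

13

Enumerating: (1,2,5), (2,5,6), (3,2,1), (3,2,5), (4,2,1), (4,2,5), (5,2,1), (5,2,3), (5,2,5), (5,6,1), (6,1,3), (6,2,3), (6,2,5).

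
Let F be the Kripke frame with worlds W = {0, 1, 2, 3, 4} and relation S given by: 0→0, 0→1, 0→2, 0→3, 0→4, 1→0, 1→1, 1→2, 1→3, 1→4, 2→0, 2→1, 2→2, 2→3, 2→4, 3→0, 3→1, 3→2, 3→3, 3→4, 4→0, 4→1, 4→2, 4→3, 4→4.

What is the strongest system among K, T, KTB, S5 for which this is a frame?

S5

Reflexive (axiom T): yes — every world is S-related to itself.
Symmetric (axiom B): yes — every pair in S has its reverse in S.
Euclidean (axiom 5): yes — any two successors of a common world are S-related.
So F validates K, T, KTB, S5. The strongest is S5.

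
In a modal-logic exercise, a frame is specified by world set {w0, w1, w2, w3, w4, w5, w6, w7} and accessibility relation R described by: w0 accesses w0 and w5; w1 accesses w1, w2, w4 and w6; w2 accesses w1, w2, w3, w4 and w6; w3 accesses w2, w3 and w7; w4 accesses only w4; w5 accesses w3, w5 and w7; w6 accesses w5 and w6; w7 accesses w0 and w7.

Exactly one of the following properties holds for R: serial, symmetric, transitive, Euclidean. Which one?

Serial: yes — every world has a successor (e.g. w0 R w0).
Symmetric: no — w0 R w5 but not w5 R w0.
Transitive: no — w0 R w5 and w5 R w3, but not w0 R w3.
Euclidean: no — w1 R w4 and w1 R w2, but not w4 R w2.
Only serial holds.

serial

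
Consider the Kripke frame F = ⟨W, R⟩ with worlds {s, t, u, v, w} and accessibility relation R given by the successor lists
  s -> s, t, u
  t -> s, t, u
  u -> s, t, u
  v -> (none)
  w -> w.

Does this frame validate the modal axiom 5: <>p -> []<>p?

The schema 5 characterises exactly the Euclidean frames.
Euclidean: yes — any two successors of a common world are R-related.

Yes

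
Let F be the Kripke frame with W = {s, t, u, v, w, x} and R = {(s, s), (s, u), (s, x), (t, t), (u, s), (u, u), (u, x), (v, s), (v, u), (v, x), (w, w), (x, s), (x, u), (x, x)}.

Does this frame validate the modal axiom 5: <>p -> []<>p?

The schema 5 characterises exactly the Euclidean frames.
Euclidean: yes — any two successors of a common world are R-related.

Yes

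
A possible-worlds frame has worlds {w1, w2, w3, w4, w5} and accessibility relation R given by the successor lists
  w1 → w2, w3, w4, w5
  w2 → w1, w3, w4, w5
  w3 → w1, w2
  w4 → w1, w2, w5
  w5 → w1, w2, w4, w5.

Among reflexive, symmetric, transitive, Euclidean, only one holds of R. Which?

symmetric

Reflexive: no — w1 is not related to itself.
Symmetric: yes — every pair in R has its reverse in R.
Transitive: no — w3 R w1 and w1 R w4, but not w3 R w4.
Euclidean: no — w1 R w3 and w1 R w4, but not w3 R w4.
Only symmetric holds.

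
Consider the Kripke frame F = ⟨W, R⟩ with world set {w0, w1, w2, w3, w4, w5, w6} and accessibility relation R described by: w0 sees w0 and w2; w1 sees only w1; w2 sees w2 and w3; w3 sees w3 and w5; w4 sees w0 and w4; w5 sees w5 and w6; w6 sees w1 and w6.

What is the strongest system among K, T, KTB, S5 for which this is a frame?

Reflexive (axiom T): yes — every world is R-related to itself.
Symmetric (axiom B): no — w0 R w2 but not w2 R w0.
Euclidean (axiom 5): no — w0 R w2 and w0 R w0, but not w2 R w0.
So F validates K, T; KTB would additionally require R to be symmetric. The strongest is T.

T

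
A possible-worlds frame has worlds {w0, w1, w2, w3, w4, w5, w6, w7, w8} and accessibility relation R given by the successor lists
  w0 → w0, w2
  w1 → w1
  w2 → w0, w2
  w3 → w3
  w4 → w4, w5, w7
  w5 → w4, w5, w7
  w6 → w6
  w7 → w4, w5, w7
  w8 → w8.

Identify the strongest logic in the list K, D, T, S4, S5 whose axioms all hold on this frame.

Serial (axiom D): yes — every world has a successor (e.g. w0 R w0).
Reflexive (axiom T): yes — every world is R-related to itself.
Transitive (axiom 4): yes — every two-step R-path is closed by a direct edge.
Euclidean (axiom 5): yes — any two successors of a common world are R-related.
So F validates K, D, T, S4, S5. The strongest is S5.

S5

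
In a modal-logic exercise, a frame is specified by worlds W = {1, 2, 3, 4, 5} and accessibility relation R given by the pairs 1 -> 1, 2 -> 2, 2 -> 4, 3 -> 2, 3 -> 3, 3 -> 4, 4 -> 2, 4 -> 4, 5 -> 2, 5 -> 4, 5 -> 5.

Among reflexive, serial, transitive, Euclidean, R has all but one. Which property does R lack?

Euclidean

Reflexive: yes — every world is R-related to itself.
Serial: yes — every world has a successor (e.g. 1 R 1).
Transitive: yes — every two-step R-path is closed by a direct edge.
Euclidean: no — 3 R 2 and 3 R 3, but not 2 R 3.
Only Euclidean fails.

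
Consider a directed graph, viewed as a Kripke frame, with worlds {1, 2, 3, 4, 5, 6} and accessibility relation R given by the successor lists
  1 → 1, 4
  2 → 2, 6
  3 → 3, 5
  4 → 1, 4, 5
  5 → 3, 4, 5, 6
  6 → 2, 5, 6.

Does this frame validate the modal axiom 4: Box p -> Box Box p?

No

The schema 4 characterises exactly the transitive frames.
Transitive: no — 1 R 4 and 4 R 5, but not 1 R 5.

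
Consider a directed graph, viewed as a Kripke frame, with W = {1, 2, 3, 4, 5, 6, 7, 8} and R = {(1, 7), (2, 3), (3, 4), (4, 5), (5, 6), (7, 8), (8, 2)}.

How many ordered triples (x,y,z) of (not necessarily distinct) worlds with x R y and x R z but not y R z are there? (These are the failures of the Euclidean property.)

7

Enumerating: (1,7,7), (2,3,3), (3,4,4), (4,5,5), (5,6,6), (7,8,8), (8,2,2).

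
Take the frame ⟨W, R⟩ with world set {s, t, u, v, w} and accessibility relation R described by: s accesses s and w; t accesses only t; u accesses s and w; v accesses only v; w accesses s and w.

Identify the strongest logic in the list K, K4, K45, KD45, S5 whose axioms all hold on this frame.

KD45

Transitive (axiom 4): yes — every two-step R-path is closed by a direct edge.
Euclidean (axiom 5): yes — any two successors of a common world are R-related.
Serial (axiom D): yes — every world has a successor (e.g. s R s).
Reflexive (axiom T): no — u is not related to itself.
So F validates K, K4, K45, KD45; S5 would additionally require R to be reflexive. The strongest is KD45.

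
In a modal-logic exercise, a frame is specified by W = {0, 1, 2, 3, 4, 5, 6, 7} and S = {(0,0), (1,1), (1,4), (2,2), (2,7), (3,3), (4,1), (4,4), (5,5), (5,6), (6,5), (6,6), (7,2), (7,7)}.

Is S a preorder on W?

Reflexive: yes — every world is S-related to itself.
Transitive: yes — every two-step S-path is closed by a direct edge.
So S is a preorder.

Yes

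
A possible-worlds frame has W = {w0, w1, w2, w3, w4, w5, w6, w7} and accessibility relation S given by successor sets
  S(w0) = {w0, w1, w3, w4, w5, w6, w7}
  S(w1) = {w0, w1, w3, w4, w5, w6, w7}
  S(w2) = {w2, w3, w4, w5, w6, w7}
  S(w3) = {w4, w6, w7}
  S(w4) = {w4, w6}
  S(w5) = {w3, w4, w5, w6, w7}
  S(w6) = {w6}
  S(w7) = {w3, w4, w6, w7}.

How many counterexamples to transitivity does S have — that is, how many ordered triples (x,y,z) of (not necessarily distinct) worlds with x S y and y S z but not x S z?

Enumerating: (w3,w7,w3).

1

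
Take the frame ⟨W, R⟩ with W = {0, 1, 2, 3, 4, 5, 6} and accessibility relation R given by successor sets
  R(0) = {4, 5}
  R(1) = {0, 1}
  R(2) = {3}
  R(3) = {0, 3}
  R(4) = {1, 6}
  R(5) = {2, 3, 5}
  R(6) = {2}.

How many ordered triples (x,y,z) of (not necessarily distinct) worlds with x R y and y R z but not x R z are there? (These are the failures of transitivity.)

13

Enumerating: (0,4,1), (0,4,6), (0,5,2), (0,5,3), (1,0,4), (1,0,5), (2,3,0), (3,0,4), (3,0,5), (4,1,0), (4,6,2), (5,3,0), (6,2,3).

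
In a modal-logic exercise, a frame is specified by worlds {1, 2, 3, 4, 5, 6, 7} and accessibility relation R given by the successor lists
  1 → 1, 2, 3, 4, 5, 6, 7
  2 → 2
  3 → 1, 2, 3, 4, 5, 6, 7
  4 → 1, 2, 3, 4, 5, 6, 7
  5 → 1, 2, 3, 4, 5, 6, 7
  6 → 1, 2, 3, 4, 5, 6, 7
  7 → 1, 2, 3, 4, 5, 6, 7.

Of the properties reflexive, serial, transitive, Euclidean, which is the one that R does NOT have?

Euclidean

Reflexive: yes — every world is R-related to itself.
Serial: yes — every world has a successor (e.g. 1 R 1).
Transitive: yes — every two-step R-path is closed by a direct edge.
Euclidean: no — 1 R 2 and 1 R 3, but not 2 R 3.
Only Euclidean fails.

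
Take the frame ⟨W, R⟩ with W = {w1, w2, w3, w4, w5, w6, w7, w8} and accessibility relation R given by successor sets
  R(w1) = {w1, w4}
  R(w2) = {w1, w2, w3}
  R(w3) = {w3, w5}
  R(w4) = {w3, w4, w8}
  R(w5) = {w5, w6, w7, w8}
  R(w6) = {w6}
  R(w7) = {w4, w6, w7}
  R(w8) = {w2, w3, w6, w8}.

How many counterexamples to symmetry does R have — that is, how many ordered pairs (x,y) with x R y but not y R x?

Enumerating: (w1,w4), (w2,w1), (w2,w3), (w3,w5), (w4,w3), (w4,w8), (w5,w6), (w5,w7), (w5,w8), (w7,w4), (w7,w6), (w8,w2), (w8,w3), (w8,w6).

14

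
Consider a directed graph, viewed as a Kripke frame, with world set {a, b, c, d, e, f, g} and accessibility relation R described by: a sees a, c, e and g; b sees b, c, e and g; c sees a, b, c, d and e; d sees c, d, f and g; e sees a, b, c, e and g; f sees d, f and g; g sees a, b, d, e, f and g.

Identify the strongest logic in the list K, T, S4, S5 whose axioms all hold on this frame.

T

Reflexive (axiom T): yes — every world is R-related to itself.
Transitive (axiom 4): no — a R c and c R b, but not a R b.
Euclidean (axiom 5): no — a R c and a R g, but not c R g.
So F validates K, T; S4 would additionally require R to be transitive. The strongest is T.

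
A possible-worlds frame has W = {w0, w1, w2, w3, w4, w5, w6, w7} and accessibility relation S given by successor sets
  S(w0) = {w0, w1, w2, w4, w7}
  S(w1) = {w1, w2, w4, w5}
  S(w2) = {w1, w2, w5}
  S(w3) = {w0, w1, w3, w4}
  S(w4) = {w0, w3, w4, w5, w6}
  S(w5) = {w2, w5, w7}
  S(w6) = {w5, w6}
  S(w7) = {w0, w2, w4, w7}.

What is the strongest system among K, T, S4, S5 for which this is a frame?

T

Reflexive (axiom T): yes — every world is S-related to itself.
Transitive (axiom 4): no — w0 S w1 and w1 S w5, but not w0 S w5.
Euclidean (axiom 5): no — w0 S w1 and w0 S w7, but not w1 S w7.
So F validates K, T; S4 would additionally require S to be transitive. The strongest is T.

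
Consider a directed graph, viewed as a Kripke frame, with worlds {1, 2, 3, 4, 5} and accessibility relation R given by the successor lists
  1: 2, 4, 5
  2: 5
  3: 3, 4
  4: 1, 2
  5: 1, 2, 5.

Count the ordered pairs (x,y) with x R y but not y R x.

3

Enumerating: (1,2), (3,4), (4,2).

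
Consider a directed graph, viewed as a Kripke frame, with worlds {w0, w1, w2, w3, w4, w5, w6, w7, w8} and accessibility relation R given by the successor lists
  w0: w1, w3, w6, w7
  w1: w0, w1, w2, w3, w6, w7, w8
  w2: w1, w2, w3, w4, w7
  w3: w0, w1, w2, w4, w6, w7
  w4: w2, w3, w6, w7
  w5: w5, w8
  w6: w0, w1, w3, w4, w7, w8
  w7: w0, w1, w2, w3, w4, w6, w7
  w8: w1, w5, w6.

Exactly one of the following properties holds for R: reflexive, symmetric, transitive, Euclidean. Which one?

Reflexive: no — w0 is not related to itself.
Symmetric: yes — every pair in R has its reverse in R.
Transitive: no — w0 R w1 and w1 R w2, but not w0 R w2.
Euclidean: no — w1 R w0 and w1 R w2, but not w0 R w2.
Only symmetric holds.

symmetric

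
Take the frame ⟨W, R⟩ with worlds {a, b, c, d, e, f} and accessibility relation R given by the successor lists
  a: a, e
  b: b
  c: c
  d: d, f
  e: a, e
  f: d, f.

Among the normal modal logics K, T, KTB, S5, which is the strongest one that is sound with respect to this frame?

Reflexive (axiom T): yes — every world is R-related to itself.
Symmetric (axiom B): yes — every pair in R has its reverse in R.
Euclidean (axiom 5): yes — any two successors of a common world are R-related.
So F validates K, T, KTB, S5. The strongest is S5.

S5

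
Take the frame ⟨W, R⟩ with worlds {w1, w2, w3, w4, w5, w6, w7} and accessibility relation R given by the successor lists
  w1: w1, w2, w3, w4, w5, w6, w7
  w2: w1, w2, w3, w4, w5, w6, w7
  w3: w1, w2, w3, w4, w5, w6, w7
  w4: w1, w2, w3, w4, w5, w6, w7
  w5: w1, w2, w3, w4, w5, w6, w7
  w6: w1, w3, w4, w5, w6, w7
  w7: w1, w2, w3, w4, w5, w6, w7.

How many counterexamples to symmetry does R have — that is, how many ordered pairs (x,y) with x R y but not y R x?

1

Enumerating: (w2,w6).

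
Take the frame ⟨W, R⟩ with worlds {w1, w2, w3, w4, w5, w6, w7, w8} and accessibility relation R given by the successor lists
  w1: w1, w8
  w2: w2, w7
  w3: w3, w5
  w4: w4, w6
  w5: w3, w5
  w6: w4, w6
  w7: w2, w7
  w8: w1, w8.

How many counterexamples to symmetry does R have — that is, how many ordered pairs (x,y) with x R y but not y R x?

R is symmetric; there are no such tuples.

0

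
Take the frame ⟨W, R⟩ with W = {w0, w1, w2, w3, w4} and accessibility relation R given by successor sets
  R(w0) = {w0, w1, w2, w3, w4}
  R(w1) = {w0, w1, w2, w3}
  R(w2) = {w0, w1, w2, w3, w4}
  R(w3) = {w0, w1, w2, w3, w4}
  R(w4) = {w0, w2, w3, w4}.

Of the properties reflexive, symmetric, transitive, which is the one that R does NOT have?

Reflexive: yes — every world is R-related to itself.
Symmetric: yes — every pair in R has its reverse in R.
Transitive: no — w1 R w0 and w0 R w4, but not w1 R w4.
Only transitive fails.

transitive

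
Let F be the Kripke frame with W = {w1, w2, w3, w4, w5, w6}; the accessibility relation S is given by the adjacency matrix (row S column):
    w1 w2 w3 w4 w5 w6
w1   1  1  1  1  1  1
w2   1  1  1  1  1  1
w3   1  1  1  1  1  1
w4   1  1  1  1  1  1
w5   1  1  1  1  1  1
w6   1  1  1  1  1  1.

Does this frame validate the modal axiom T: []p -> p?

Yes

The schema T characterises exactly the reflexive frames.
Reflexive: yes — every world is S-related to itself.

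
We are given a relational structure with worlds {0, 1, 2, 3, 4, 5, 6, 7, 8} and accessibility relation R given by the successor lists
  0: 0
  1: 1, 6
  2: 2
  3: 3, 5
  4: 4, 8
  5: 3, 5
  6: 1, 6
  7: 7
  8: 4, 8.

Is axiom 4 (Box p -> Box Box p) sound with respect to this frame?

Yes

By correspondence theory, 4 is valid on a frame iff R is transitive.
Transitive: yes — every two-step R-path is closed by a direct edge.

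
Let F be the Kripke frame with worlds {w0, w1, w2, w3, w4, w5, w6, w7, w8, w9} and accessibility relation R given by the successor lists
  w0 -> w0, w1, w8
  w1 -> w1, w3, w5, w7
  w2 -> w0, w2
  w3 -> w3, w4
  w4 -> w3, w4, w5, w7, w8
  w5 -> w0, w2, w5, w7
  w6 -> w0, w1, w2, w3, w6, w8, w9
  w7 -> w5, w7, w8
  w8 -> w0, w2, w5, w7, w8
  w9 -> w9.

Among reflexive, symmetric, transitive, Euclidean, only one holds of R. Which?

Reflexive: yes — every world is R-related to itself.
Symmetric: no — w0 R w1 but not w1 R w0.
Transitive: no — w0 R w1 and w1 R w3, but not w0 R w3.
Euclidean: no — w0 R w1 and w0 R w8, but not w1 R w8.
Only reflexive holds.

reflexive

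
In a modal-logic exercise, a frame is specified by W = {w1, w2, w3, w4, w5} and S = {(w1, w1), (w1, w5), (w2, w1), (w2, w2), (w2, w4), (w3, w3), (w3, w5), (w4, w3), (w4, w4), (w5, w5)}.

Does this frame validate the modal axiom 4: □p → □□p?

The schema 4 characterises exactly the transitive frames.
Transitive: no — w2 S w1 and w1 S w5, but not w2 S w5.

No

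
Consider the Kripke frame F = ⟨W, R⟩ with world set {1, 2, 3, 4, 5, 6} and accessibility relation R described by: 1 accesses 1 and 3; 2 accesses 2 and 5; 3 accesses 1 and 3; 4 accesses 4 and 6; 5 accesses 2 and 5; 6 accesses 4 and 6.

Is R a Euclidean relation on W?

Yes

Euclidean: yes — any two successors of a common world are R-related.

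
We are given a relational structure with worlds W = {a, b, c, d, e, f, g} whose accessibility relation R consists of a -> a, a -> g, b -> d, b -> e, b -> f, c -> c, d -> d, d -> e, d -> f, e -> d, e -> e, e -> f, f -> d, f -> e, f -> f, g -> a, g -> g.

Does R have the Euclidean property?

Yes

Euclidean: yes — any two successors of a common world are R-related.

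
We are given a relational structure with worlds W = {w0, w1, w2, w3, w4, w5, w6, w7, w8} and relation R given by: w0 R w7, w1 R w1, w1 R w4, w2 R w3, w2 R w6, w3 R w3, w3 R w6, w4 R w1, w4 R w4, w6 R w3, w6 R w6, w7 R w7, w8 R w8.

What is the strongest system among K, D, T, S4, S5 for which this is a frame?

Serial (axiom D): no — w5 has no R-successor.
Reflexive (axiom T): no — w0 is not related to itself.
Transitive (axiom 4): yes — every two-step R-path is closed by a direct edge.
Euclidean (axiom 5): yes — any two successors of a common world are R-related.
So F validates K; D would additionally require R to be serial. The strongest is K.

K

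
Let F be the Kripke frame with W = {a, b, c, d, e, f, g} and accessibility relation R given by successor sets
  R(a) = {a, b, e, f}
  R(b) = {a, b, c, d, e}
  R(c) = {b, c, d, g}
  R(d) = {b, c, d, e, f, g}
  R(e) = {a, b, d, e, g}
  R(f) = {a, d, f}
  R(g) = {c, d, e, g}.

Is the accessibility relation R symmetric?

Yes

Symmetric: yes — every pair in R has its reverse in R.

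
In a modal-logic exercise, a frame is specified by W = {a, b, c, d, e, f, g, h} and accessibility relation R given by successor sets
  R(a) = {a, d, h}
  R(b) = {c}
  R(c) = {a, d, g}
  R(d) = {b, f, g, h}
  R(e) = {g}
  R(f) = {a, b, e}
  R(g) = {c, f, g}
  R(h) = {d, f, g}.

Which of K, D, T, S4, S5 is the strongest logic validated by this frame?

Serial (axiom D): yes — every world has a successor (e.g. a R a).
Reflexive (axiom T): no — b is not related to itself.
Transitive (axiom 4): no — a R d and d R b, but not a R b.
Euclidean (axiom 5): no — c R a and c R g, but not a R g.
So F validates K, D; T would additionally require R to be reflexive. The strongest is D.

D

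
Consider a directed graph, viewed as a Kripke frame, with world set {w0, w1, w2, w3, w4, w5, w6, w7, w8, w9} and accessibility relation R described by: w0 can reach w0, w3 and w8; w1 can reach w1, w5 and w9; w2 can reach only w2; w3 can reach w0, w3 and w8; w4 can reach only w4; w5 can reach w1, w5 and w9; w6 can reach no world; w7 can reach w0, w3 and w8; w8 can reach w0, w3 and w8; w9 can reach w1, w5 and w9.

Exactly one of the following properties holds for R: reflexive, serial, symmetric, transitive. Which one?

Reflexive: no — w6 is not related to itself.
Serial: no — w6 has no R-successor.
Symmetric: no — w7 R w0 but not w0 R w7.
Transitive: yes — every two-step R-path is closed by a direct edge.
Only transitive holds.

transitive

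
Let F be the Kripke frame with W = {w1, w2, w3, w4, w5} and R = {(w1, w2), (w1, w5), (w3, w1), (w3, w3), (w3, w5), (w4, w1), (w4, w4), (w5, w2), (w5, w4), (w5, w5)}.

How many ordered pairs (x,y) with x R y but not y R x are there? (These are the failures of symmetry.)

7

Enumerating: (w1,w2), (w1,w5), (w3,w1), (w3,w5), (w4,w1), (w5,w2), (w5,w4).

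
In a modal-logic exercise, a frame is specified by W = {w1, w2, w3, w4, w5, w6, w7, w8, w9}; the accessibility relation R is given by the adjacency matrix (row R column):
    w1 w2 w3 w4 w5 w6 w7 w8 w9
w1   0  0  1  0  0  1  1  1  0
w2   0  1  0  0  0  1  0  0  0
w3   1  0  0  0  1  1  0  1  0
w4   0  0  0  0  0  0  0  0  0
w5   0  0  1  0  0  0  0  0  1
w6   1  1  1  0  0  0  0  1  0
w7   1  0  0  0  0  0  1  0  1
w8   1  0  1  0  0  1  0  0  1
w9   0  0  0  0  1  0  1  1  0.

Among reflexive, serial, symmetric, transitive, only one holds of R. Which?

symmetric

Reflexive: no — w1 is not related to itself.
Serial: no — w4 has no R-successor.
Symmetric: yes — every pair in R has its reverse in R.
Transitive: no — w1 R w3 and w3 R w5, but not w1 R w5.
Only symmetric holds.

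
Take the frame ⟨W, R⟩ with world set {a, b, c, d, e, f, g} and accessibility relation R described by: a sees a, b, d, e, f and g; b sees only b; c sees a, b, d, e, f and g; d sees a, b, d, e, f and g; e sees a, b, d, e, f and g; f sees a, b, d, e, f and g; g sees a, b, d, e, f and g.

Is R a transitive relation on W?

Transitive: yes — every two-step R-path is closed by a direct edge.

Yes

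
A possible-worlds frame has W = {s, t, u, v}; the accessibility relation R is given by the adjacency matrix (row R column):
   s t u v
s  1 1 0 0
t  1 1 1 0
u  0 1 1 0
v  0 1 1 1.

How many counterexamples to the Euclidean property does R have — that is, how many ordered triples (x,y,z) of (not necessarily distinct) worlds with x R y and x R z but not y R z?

4

Enumerating: (t,s,u), (t,u,s), (v,t,v), (v,u,v).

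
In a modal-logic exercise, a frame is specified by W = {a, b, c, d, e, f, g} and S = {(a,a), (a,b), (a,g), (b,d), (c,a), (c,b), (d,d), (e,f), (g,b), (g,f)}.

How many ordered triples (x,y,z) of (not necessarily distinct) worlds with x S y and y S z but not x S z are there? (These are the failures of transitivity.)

Enumerating: (a,b,d), (a,g,f), (c,a,g), (c,b,d), (g,b,d).

5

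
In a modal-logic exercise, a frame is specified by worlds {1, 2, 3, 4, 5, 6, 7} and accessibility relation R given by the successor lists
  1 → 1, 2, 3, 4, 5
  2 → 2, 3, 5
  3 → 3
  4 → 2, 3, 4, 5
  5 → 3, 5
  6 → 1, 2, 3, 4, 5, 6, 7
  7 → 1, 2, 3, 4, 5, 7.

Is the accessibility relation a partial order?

Reflexive: yes — every world is R-related to itself.
Transitive: yes — every two-step R-path is closed by a direct edge.
Antisymmetric: yes — no distinct pair is related both ways.
So R is a partial order.

Yes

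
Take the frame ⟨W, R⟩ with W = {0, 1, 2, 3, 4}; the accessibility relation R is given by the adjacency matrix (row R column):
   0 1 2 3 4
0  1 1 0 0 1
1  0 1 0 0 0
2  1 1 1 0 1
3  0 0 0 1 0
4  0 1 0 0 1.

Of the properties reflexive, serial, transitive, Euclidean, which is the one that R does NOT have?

Euclidean

Reflexive: yes — every world is R-related to itself.
Serial: yes — every world has a successor (e.g. 0 R 0).
Transitive: yes — every two-step R-path is closed by a direct edge.
Euclidean: no — 0 R 1 and 0 R 4, but not 1 R 4.
Only Euclidean fails.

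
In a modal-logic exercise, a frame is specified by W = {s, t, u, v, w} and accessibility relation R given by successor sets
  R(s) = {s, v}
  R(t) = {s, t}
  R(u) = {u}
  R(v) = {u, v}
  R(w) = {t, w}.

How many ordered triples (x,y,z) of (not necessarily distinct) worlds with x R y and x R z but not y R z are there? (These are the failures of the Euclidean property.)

4

Enumerating: (s,v,s), (t,s,t), (v,u,v), (w,t,w).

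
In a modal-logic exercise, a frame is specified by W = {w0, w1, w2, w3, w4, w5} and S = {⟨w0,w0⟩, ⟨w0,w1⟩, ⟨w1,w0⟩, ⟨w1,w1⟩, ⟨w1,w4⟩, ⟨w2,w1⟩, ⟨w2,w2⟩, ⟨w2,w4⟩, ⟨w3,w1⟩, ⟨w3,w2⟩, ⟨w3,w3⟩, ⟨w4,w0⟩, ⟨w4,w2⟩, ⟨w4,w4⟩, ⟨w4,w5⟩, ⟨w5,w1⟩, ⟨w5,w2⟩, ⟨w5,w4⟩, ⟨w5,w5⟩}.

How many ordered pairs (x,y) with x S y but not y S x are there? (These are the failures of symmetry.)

Enumerating: (w1,w4), (w2,w1), (w3,w1), (w3,w2), (w4,w0), (w5,w1), (w5,w2).

7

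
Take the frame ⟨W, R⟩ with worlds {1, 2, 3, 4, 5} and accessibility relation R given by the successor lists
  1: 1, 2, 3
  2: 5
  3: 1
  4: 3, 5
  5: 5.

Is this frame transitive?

No

Transitive: no — 1 R 2 and 2 R 5, but not 1 R 5.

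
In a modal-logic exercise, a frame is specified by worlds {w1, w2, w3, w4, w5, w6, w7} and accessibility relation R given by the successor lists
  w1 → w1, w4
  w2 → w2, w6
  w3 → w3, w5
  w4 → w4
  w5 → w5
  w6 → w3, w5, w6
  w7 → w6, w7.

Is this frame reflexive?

Yes

Reflexive: yes — every world is R-related to itself.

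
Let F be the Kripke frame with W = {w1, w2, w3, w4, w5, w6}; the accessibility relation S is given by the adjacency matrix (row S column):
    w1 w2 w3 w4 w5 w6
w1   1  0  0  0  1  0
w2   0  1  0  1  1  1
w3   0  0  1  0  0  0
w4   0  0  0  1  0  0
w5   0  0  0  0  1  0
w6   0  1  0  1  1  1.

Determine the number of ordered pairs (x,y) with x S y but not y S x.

5

Enumerating: (w1,w5), (w2,w4), (w2,w5), (w6,w4), (w6,w5).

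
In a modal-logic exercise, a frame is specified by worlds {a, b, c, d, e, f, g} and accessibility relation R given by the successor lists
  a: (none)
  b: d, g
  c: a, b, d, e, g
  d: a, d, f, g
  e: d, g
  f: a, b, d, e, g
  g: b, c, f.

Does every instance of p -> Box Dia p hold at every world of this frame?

No

By correspondence theory, B is valid on a frame iff R is symmetric.
Symmetric: no — b R d but not d R b.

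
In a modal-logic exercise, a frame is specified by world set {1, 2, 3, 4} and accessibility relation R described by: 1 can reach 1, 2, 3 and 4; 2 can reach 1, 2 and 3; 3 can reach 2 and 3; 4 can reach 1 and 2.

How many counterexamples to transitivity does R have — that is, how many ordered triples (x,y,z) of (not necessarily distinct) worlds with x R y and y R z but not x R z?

5

Enumerating: (2,1,4), (3,2,1), (4,1,3), (4,1,4), (4,2,3).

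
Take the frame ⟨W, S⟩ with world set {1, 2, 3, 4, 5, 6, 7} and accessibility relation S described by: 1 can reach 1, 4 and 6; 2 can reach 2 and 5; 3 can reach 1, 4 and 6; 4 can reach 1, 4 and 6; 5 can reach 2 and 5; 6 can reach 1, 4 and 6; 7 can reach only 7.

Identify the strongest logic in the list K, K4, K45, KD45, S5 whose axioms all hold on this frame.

Transitive (axiom 4): yes — every two-step S-path is closed by a direct edge.
Euclidean (axiom 5): yes — any two successors of a common world are S-related.
Serial (axiom D): yes — every world has a successor (e.g. 1 S 1).
Reflexive (axiom T): no — 3 is not related to itself.
So F validates K, K4, K45, KD45; S5 would additionally require S to be reflexive. The strongest is KD45.

KD45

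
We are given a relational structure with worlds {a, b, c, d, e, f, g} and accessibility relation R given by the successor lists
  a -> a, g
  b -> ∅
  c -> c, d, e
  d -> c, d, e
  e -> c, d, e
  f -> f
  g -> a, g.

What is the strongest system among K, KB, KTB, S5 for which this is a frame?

KB

Symmetric (axiom B): yes — every pair in R has its reverse in R.
Reflexive (axiom T): no — b is not related to itself.
Euclidean (axiom 5): yes — any two successors of a common world are R-related.
So F validates K, KB; KTB would additionally require R to be reflexive. The strongest is KB.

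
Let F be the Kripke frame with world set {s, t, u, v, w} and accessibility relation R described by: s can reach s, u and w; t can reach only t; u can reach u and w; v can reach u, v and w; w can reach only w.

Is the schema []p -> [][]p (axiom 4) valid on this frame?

Yes

By correspondence theory, 4 is valid on a frame iff R is transitive.
Transitive: yes — every two-step R-path is closed by a direct edge.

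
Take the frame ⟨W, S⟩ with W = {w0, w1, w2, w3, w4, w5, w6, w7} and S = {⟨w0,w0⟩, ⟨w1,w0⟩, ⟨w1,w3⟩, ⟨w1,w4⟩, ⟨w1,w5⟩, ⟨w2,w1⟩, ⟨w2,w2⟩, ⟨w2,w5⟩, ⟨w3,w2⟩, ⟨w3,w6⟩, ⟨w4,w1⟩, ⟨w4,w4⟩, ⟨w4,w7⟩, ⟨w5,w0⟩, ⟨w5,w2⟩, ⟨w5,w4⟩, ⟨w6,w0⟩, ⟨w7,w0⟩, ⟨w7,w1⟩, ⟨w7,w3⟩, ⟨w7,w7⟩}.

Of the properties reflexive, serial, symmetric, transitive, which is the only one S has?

serial

Reflexive: no — w1 is not related to itself.
Serial: yes — every world has a successor (e.g. w0 S w0).
Symmetric: no — w1 S w0 but not w0 S w1.
Transitive: no — w1 S w3 and w3 S w2, but not w1 S w2.
Only serial holds.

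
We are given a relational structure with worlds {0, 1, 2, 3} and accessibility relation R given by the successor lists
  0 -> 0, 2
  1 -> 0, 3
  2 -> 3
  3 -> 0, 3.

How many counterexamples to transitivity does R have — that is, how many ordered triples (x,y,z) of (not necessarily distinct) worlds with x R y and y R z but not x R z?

Enumerating: (0,2,3), (1,0,2), (2,3,0), (3,0,2).

4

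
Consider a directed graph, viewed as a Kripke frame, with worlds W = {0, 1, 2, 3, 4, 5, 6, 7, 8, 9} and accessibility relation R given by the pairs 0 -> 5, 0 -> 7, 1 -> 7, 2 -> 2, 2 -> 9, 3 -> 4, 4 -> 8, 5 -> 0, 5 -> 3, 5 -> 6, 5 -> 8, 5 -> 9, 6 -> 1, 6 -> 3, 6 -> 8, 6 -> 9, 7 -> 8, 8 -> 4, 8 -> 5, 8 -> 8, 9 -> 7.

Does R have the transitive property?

No

Transitive: no — 0 R 5 and 5 R 3, but not 0 R 3.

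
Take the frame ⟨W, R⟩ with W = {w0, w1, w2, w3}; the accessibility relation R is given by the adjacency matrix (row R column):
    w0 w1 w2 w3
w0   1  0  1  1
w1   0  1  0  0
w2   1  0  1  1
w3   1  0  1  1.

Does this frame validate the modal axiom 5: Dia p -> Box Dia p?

Yes

Axiom 5 corresponds to the accessibility relation being Euclidean.
Euclidean: yes — any two successors of a common world are R-related.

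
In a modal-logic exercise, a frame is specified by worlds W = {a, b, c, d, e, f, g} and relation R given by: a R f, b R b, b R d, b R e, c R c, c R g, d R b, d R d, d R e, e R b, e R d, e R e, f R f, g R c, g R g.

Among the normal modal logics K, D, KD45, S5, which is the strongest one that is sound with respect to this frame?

Serial (axiom D): yes — every world has a successor (e.g. a R f).
Euclidean (axiom 5): yes — any two successors of a common world are R-related.
Transitive (axiom 4): yes — every two-step R-path is closed by a direct edge.
Reflexive (axiom T): no — a is not related to itself.
So F validates K, D, KD45; S5 would additionally require R to be reflexive. The strongest is KD45.

KD45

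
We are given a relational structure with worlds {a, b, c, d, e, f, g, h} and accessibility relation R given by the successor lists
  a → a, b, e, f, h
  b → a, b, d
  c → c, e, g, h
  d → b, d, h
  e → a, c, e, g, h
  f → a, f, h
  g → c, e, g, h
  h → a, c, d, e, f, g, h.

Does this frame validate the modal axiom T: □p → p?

By correspondence theory, T is valid on a frame iff R is reflexive.
Reflexive: yes — every world is R-related to itself.

Yes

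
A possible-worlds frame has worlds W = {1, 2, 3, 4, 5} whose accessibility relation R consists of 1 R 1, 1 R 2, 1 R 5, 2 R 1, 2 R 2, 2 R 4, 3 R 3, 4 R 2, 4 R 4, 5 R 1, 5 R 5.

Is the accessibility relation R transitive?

No

Transitive: no — 1 R 2 and 2 R 4, but not 1 R 4.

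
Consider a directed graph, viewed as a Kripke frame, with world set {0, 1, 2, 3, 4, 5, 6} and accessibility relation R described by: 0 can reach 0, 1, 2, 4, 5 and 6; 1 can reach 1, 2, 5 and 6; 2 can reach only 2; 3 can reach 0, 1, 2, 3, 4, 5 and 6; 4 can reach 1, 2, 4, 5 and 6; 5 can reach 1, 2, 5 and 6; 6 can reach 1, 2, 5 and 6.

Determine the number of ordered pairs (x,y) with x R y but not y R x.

Enumerating: (0,1), (0,2), (0,4), (0,5), (0,6), (1,2), (3,0), (3,1), (3,2), (3,4), (3,5), (3,6), (4,1), (4,2), (4,5), (4,6), (5,2), (6,2).

18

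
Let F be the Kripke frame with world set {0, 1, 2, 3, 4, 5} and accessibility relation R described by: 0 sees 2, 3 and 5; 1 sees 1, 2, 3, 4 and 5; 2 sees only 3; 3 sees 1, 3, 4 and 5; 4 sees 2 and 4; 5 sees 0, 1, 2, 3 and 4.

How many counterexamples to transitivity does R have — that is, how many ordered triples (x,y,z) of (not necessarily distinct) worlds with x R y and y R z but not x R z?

17

Enumerating: (0,3,1), (0,3,4), (0,5,0), (0,5,1), (0,5,4), (1,5,0), (2,3,1), (2,3,4), (2,3,5), (3,1,2), (3,4,2), (3,5,0), (3,5,2), (4,2,3), (5,0,5), (5,1,5), (5,3,5).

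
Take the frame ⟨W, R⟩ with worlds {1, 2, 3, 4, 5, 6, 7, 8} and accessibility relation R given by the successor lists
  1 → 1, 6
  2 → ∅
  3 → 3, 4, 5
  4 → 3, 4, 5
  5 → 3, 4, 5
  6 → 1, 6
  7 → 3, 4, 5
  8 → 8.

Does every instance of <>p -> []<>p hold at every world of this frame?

Axiom 5 corresponds to the accessibility relation being Euclidean.
Euclidean: yes — any two successors of a common world are R-related.

Yes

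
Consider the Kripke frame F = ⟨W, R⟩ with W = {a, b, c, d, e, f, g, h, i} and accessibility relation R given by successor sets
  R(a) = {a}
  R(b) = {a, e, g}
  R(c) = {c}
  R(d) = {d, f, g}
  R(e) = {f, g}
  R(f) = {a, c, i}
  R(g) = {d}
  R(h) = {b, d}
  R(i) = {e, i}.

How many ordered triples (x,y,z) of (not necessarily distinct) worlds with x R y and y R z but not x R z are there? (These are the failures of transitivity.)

Enumerating: (b,e,f), (b,g,d), (d,f,a), (d,f,c), (d,f,i), (e,f,a), (e,f,c), (e,f,i), (e,g,d), (f,i,e), (g,d,f), (g,d,g), … and 7 more.
Total: 19.

19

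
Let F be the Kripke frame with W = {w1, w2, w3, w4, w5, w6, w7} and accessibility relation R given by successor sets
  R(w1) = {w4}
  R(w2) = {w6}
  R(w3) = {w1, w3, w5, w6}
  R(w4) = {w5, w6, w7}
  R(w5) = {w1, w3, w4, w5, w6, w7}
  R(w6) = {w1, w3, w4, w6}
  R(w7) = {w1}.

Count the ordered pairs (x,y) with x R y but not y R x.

Enumerating: (w1,w4), (w2,w6), (w3,w1), (w4,w7), (w5,w1), (w5,w6), (w5,w7), (w6,w1), (w7,w1).

9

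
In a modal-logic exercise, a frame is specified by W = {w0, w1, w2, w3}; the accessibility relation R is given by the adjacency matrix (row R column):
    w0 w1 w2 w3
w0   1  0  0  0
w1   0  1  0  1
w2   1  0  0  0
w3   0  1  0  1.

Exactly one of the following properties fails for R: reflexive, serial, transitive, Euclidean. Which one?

reflexive

Reflexive: no — w2 is not related to itself.
Serial: yes — every world has a successor (e.g. w0 R w0).
Transitive: yes — every two-step R-path is closed by a direct edge.
Euclidean: yes — any two successors of a common world are R-related.
Only reflexive fails.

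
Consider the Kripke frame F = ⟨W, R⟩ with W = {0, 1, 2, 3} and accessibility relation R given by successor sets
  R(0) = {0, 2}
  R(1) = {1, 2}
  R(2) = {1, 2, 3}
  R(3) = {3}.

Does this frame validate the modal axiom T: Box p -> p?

The schema T characterises exactly the reflexive frames.
Reflexive: yes — every world is R-related to itself.

Yes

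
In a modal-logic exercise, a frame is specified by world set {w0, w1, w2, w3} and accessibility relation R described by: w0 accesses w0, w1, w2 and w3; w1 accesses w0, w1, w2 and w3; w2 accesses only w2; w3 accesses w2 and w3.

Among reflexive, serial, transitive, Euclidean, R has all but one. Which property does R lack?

Reflexive: yes — every world is R-related to itself.
Serial: yes — every world has a successor (e.g. w0 R w0).
Transitive: yes — every two-step R-path is closed by a direct edge.
Euclidean: no — w0 R w2 and w0 R w1, but not w2 R w1.
Only Euclidean fails.

Euclidean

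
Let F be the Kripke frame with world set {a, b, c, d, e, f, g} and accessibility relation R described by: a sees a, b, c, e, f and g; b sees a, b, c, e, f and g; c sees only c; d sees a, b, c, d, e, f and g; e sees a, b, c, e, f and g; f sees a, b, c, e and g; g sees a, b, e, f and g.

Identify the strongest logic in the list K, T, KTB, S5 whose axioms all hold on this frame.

K

Reflexive (axiom T): no — f is not related to itself.
Symmetric (axiom B): no — a R c but not c R a.
Euclidean (axiom 5): no — a R c and a R b, but not c R b.
So F validates K; T would additionally require R to be reflexive. The strongest is K.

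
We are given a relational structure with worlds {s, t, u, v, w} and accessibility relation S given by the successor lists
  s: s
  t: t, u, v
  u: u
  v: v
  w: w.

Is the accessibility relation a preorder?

Yes

Reflexive: yes — every world is S-related to itself.
Transitive: yes — every two-step S-path is closed by a direct edge.
So S is a preorder.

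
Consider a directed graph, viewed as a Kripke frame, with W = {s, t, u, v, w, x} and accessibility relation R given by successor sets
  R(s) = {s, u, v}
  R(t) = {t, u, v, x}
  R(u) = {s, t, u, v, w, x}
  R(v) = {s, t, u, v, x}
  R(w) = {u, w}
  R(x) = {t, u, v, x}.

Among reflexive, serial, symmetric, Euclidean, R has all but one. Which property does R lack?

Euclidean

Reflexive: yes — every world is R-related to itself.
Serial: yes — every world has a successor (e.g. s R s).
Symmetric: yes — every pair in R has its reverse in R.
Euclidean: no — u R s and u R t, but not s R t.
Only Euclidean fails.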